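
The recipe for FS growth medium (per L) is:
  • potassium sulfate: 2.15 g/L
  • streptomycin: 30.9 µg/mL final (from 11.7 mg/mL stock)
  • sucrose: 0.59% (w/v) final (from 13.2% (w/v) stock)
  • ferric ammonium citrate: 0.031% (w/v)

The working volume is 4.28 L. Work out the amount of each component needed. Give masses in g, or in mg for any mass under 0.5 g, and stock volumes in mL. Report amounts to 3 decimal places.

potassium sulfate 9.202 g; streptomycin 11.304 mL; sucrose 191.303 mL; ferric ammonium citrate 1.327 g

Scale factor relative to 1 L: 4.28.
potassium sulfate: 2.15 g/L × 4.28 L = 9.202 g
streptomycin: C1V1 = C2V2 → 30.9 µg/mL × 4280 mL ÷ 11700 µg/mL = 11.304 mL
sucrose: dilute stock: 0.59% ÷ 13.2% × 4280 mL = 191.303 mL
ferric ammonium citrate: 0.031% w/v = 0.31 g/L → 0.31 × 4.28 L = 1.327 g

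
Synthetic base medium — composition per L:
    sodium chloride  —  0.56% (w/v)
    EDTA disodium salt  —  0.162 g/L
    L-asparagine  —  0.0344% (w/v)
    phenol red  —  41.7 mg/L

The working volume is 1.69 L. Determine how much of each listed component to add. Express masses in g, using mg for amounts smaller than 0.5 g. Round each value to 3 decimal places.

Scale factor relative to 1 L: 1.69.
sodium chloride: 0.56% w/v = 5.6 g/L → 5.6 × 1.69 L = 9.464 g
EDTA disodium salt: 0.162 g/L × 1.69 L = 0.27378 g = 273.780 mg
L-asparagine: 0.0344% w/v = 0.344 g/L → 0.344 × 1.69 L = 0.581 g
phenol red: 41.7 mg/L × 1.69 L = 70.473 mg

sodium chloride 9.464 g; EDTA disodium salt 273.780 mg; L-asparagine 0.581 g; phenol red 70.473 mg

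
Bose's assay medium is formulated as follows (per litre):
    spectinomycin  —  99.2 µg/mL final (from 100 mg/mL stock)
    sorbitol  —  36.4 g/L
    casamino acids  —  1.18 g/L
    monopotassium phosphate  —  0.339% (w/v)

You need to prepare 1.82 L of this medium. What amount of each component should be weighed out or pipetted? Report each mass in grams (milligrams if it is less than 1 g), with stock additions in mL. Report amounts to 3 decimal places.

spectinomycin 1.805 mL; sorbitol 66.248 g; casamino acids 2.148 g; monopotassium phosphate 6.170 g

Scale factor relative to 1 L: 1.82.
spectinomycin: C1V1 = C2V2 → 99.2 µg/mL × 1820 mL ÷ 100000 µg/mL = 1.805 mL
sorbitol: 36.4 g/L × 1.82 L = 66.248 g
casamino acids: 1.18 g/L × 1.82 L = 2.148 g
monopotassium phosphate: 0.339 g per 100 mL × 1820 mL ÷ 100 = 6.170 g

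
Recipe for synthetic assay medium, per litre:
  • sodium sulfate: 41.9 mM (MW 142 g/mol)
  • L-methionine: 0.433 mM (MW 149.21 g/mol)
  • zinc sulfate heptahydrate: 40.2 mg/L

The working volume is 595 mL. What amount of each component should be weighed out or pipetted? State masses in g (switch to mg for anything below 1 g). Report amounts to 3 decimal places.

Target volume = 595 mL = 0.595 L.
sodium sulfate: 41.9 mmol/L × 142 g/mol × 0.595 L ÷ 1000 = 3.540 g
L-methionine: 0.433 mmol/L × 149.21 mg/mmol × 0.595 L = 38.442 mg
zinc sulfate heptahydrate: 40.2 mg/L × 0.595 L = 23.919 mg

sodium sulfate 3.540 g; L-methionine 38.442 mg; zinc sulfate heptahydrate 23.919 mg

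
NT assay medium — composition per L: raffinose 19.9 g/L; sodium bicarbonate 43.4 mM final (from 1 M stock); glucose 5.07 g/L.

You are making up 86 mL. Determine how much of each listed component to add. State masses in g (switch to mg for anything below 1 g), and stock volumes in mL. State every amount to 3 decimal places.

Scale factor relative to 1 L: 0.086.
raffinose: 19.9 g/L × 0.086 L = 1.711 g
sodium bicarbonate: V = C2·V2/C1 = 43.4 mM × 86 mL ÷ 1000 mM = 3.732 mL
glucose: 5.07 g/L × 0.086 L = 0.43602 g = 436.020 mg

raffinose 1.711 g; sodium bicarbonate 3.732 mL; glucose 436.020 mg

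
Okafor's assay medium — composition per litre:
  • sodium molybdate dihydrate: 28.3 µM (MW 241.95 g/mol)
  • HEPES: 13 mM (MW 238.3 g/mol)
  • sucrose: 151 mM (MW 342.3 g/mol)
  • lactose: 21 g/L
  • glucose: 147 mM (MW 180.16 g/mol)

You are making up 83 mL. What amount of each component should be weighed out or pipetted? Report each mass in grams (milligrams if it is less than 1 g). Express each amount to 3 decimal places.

Target volume = 83 mL = 0.083 L.
sodium molybdate dihydrate: 28.3 µmol/L × 241.95 g/mol × 0.083 L ÷ 1000 = 0.568 mg
HEPES: 13 mmol/L × 238.3 mg/mmol × 0.083 L = 257.126 mg
sucrose: 151 mmol/L × 342.3 g/mol × 0.083 L ÷ 1000 = 4.290 g
lactose: 21 g/L × 0.083 L = 1.743 g
glucose: 147 mmol/L × 180.16 g/mol × 0.083 L ÷ 1000 = 2.198 g

sodium molybdate dihydrate 0.568 mg; HEPES 257.126 mg; sucrose 4.290 g; lactose 1.743 g; glucose 2.198 g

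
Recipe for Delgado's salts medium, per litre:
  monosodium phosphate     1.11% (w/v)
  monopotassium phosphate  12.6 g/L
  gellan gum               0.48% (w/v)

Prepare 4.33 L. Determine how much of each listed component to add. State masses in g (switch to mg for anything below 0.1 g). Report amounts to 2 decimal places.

Working volume: 4.33 L.
monosodium phosphate: 1.11 g per 100 mL × 4330 mL ÷ 100 = 48.06 g
monopotassium phosphate: 12.6 g/L × 4.33 L = 54.56 g
gellan gum: 0.48% w/v = 4.8 g/L → 4.8 × 4.33 L = 20.78 g

monosodium phosphate 48.06 g; monopotassium phosphate 54.56 g; gellan gum 20.78 g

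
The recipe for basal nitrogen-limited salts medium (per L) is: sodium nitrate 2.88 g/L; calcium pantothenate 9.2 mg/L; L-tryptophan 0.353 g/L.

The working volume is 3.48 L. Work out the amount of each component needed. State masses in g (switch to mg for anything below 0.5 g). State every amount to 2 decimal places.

Working volume: 3.48 L.
sodium nitrate: 2.88 g/L × 3.48 L = 10.02 g
calcium pantothenate: 9.2 mg/L × 3.48 L = 32.02 mg
L-tryptophan: 0.353 g/L × 3.48 L = 1.23 g

sodium nitrate 10.02 g; calcium pantothenate 32.02 mg; L-tryptophan 1.23 g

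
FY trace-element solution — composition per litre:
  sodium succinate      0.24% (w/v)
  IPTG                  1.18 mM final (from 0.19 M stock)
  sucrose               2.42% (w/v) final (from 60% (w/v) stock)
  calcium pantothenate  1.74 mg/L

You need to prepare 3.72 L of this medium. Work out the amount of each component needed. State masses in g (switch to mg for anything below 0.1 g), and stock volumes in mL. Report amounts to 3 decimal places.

sodium succinate 8.928 g; IPTG 23.103 mL; sucrose 150.040 mL; calcium pantothenate 6.473 mg

Scale factor relative to 1 L: 3.72.
sodium succinate: 0.24 g per 100 mL × 3720 mL ÷ 100 = 8.928 g
IPTG: dilute stock: 1.18 mM × 3720 mL ÷ 190 mM = 23.103 mL
sucrose: dilute stock: 2.42% ÷ 60% × 3720 mL = 150.040 mL
calcium pantothenate: 1.74 mg/L × 3.72 L = 6.473 mg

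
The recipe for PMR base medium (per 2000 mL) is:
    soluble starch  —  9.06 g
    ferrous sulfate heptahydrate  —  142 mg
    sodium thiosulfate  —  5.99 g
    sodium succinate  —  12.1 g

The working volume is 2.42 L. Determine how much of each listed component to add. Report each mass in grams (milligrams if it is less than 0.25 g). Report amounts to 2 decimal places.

soluble starch 10.96 g; ferrous sulfate heptahydrate 171.82 mg; sodium thiosulfate 7.25 g; sodium succinate 14.64 g

Scale factor = 2420 mL / 2000 mL = 1.21.
soluble starch: 9.06 g × (2420 mL / 2000 mL) = 10.96 g
ferrous sulfate heptahydrate: 142 mg × (2420 mL / 2000 mL) = 171.82 mg
sodium thiosulfate: 5.99 g × (2420 mL / 2000 mL) = 7.25 g
sodium succinate: 12.1 g × (2420 mL / 2000 mL) = 14.64 g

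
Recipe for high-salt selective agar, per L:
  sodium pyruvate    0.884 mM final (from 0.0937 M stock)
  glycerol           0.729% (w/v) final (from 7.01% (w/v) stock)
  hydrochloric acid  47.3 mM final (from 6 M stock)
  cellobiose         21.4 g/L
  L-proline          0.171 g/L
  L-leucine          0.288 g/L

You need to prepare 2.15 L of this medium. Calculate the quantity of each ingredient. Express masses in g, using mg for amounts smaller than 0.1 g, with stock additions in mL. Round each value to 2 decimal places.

Working volume: 2.15 L.
sodium pyruvate: dilute stock: 0.884 mM × 2150 mL ÷ 93.7 mM = 20.28 mL
glycerol: dilute stock: 0.729% ÷ 7.01% × 2150 mL = 223.59 mL
hydrochloric acid: dilute stock: 47.3 mM × 2150 mL ÷ 6000 mM = 16.95 mL
cellobiose: 21.4 g/L × 2.15 L = 46.01 g
L-proline: 0.171 g/L × 2.15 L = 0.37 g
L-leucine: 0.288 g/L × 2.15 L = 0.62 g

sodium pyruvate 20.28 mL; glycerol 223.59 mL; hydrochloric acid 16.95 mL; cellobiose 46.01 g; L-proline 0.37 g; L-leucine 0.62 g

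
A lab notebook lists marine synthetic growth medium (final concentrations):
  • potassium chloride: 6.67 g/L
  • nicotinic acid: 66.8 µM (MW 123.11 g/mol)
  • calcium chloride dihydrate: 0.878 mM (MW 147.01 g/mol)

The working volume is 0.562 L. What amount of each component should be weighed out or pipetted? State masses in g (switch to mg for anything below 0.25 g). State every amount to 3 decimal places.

Scale factor relative to 1 L: 0.562.
potassium chloride: 6.67 g/L × 0.562 L = 3.749 g
nicotinic acid: 66.8 µmol/L × 123.11 g/mol × 0.562 L ÷ 1000 = 4.622 mg
calcium chloride dihydrate: 0.878 mmol/L × 147.01 mg/mmol × 0.562 L = 72.540 mg

potassium chloride 3.749 g; nicotinic acid 4.622 mg; calcium chloride dihydrate 72.540 mg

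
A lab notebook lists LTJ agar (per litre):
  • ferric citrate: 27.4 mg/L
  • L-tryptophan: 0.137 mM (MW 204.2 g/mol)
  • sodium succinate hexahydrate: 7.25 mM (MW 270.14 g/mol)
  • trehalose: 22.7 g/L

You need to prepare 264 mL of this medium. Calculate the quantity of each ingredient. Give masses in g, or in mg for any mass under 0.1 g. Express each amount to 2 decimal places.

Scale factor relative to 1 L: 0.264.
ferric citrate: 27.4 mg/L × 0.264 L = 7.23 mg
L-tryptophan: 0.137 mmol/L × 204.2 mg/mmol × 0.264 L = 7.39 mg
sodium succinate hexahydrate: 7.25 mmol/L × 270.14 g/mol × 0.264 L ÷ 1000 = 0.52 g
trehalose: 22.7 g/L × 0.264 L = 5.99 g

ferric citrate 7.23 mg; L-tryptophan 7.39 mg; sodium succinate hexahydrate 0.52 g; trehalose 5.99 g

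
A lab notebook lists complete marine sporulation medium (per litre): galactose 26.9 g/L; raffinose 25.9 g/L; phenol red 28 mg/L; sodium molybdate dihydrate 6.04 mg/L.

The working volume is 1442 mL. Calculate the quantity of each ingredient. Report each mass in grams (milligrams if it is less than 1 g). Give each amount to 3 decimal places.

galactose 38.790 g; raffinose 37.348 g; phenol red 40.376 mg; sodium molybdate dihydrate 8.710 mg

Scale factor relative to 1 L: 1.442.
galactose: 26.9 g/L × 1.442 L = 38.790 g
raffinose: 25.9 g/L × 1.442 L = 37.348 g
phenol red: 28 mg/L × 1.442 L = 40.376 mg
sodium molybdate dihydrate: 6.04 mg/L × 1.442 L = 8.710 mg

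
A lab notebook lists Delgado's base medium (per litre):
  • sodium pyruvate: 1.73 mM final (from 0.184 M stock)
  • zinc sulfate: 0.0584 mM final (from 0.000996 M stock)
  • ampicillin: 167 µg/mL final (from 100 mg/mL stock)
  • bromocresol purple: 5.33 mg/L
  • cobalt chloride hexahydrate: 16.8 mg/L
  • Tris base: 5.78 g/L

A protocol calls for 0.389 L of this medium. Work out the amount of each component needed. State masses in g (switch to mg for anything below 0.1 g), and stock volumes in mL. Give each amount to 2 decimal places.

Scale factor relative to 1 L: 0.389.
sodium pyruvate: C1V1 = C2V2 → 1.73 mM × 389 mL ÷ 184 mM = 3.66 mL
zinc sulfate: dilute stock: 0.0584 mM × 389 mL ÷ 0.996 mM = 22.81 mL
ampicillin: V = C2·V2/C1 = 167 µg/mL × 389 mL ÷ 100000 µg/mL = 0.65 mL
bromocresol purple: 5.33 mg/L × 0.389 L = 2.07 mg
cobalt chloride hexahydrate: 16.8 mg/L × 0.389 L = 6.54 mg
Tris base: 5.78 g/L × 0.389 L = 2.25 g

sodium pyruvate 3.66 mL; zinc sulfate 22.81 mL; ampicillin 0.65 mL; bromocresol purple 2.07 mg; cobalt chloride hexahydrate 6.54 mg; Tris base 2.25 g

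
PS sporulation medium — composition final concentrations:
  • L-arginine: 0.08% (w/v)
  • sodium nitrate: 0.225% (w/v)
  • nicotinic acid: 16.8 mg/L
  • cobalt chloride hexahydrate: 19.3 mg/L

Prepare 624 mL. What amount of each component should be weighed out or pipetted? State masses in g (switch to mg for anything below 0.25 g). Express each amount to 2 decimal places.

L-arginine 0.50 g; sodium nitrate 1.40 g; nicotinic acid 10.48 mg; cobalt chloride hexahydrate 12.04 mg

Scale factor relative to 1 L: 0.624.
L-arginine: 0.08 g per 100 mL × 624 mL ÷ 100 = 0.50 g
sodium nitrate: 0.225 g per 100 mL × 624 mL ÷ 100 = 1.40 g
nicotinic acid: 16.8 mg/L × 0.624 L = 10.48 mg
cobalt chloride hexahydrate: 19.3 mg/L × 0.624 L = 12.04 mg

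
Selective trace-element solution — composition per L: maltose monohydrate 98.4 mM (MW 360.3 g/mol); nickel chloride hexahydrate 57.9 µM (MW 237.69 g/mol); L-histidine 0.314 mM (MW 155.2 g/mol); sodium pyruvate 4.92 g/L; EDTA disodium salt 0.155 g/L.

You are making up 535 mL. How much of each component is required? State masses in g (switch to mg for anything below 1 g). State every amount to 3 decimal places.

Scale factor relative to 1 L: 0.535.
maltose monohydrate: 98.4 mmol/L × 360.3 g/mol × 0.535 L ÷ 1000 = 18.968 g
nickel chloride hexahydrate: 57.9 µmol/L × 237.69 g/mol × 0.535 L ÷ 1000 = 7.363 mg
L-histidine: 0.314 mmol/L × 155.2 mg/mmol × 0.535 L = 26.072 mg
sodium pyruvate: 4.92 g/L × 0.535 L = 2.632 g
EDTA disodium salt: 0.155 g/L × 0.535 L = 0.082925 g = 82.925 mg

maltose monohydrate 18.968 g; nickel chloride hexahydrate 7.363 mg; L-histidine 26.072 mg; sodium pyruvate 2.632 g; EDTA disodium salt 82.925 mg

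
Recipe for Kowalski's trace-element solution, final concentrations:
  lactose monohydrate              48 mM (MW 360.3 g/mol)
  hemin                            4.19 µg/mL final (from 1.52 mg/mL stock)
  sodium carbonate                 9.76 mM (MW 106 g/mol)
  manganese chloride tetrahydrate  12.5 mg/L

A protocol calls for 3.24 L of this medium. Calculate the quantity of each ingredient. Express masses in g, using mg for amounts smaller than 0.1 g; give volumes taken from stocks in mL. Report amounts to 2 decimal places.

lactose monohydrate 56.03 g; hemin 8.93 mL; sodium carbonate 3.35 g; manganese chloride tetrahydrate 40.50 mg

Scale factor relative to 1 L: 3.24.
lactose monohydrate: 48 mmol/L × 360.3 g/mol × 3.24 L ÷ 1000 = 56.03 g
hemin: V = C2·V2/C1 = 4.19 µg/mL × 3240 mL ÷ 1520 µg/mL = 8.93 mL
sodium carbonate: 9.76 mmol/L × 106 g/mol × 3.24 L ÷ 1000 = 3.35 g
manganese chloride tetrahydrate: 12.5 mg/L × 3.24 L = 40.50 mg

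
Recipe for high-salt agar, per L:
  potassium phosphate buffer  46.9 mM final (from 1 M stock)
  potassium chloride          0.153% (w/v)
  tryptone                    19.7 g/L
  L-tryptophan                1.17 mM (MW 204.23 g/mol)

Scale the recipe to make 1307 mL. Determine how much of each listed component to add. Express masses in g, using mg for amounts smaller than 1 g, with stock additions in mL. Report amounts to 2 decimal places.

Scale factor relative to 1 L: 1.307.
potassium phosphate buffer: V = C2·V2/C1 = 46.9 mM × 1307 mL ÷ 1000 mM = 61.30 mL
potassium chloride: 0.153% w/v = 1.53 g/L → 1.53 × 1.307 L = 2.00 g
tryptone: 19.7 g/L × 1.307 L = 25.75 g
L-tryptophan: 1.17 mmol/L × 204.23 mg/mmol × 1.307 L = 312.31 mg

potassium phosphate buffer 61.30 mL; potassium chloride 2.00 g; tryptone 25.75 g; L-tryptophan 312.31 mg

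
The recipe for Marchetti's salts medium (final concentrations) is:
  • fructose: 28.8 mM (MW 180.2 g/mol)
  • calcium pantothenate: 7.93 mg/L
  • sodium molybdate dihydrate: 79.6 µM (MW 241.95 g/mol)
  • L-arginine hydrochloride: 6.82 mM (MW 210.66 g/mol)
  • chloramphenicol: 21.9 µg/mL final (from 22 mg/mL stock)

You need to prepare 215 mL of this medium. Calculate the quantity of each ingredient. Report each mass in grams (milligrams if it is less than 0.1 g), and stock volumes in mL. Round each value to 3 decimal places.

Scale factor relative to 1 L: 0.215.
fructose: 28.8 mmol/L × 180.2 g/mol × 0.215 L ÷ 1000 = 1.116 g
calcium pantothenate: 7.93 mg/L × 0.215 L = 1.705 mg
sodium molybdate dihydrate: 79.6 µmol/L × 241.95 g/mol × 0.215 L ÷ 1000 = 4.141 mg
L-arginine hydrochloride: 6.82 mmol/L × 210.66 g/mol × 0.215 L ÷ 1000 = 0.309 g
chloramphenicol: dilute stock: 21.9 µg/mL × 215 mL ÷ 22000 µg/mL = 0.214 mL

fructose 1.116 g; calcium pantothenate 1.705 mg; sodium molybdate dihydrate 4.141 mg; L-arginine hydrochloride 0.309 g; chloramphenicol 0.214 mL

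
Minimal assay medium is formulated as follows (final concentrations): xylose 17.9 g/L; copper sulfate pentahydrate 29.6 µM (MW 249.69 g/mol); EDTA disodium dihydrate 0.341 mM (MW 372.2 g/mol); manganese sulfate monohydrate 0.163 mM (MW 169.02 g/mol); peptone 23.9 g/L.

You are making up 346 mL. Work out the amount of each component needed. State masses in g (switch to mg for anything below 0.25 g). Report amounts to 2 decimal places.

Working volume: 346 mL = 0.346 L.
xylose: 17.9 g/L × 0.346 L = 6.19 g
copper sulfate pentahydrate: 29.6 µmol/L × 249.69 g/mol × 0.346 L ÷ 1000 = 2.56 mg
EDTA disodium dihydrate: 0.341 mmol/L × 372.2 mg/mmol × 0.346 L = 43.91 mg
manganese sulfate monohydrate: 0.163 mmol/L × 169.02 mg/mmol × 0.346 L = 9.53 mg
peptone: 23.9 g/L × 0.346 L = 8.27 g

xylose 6.19 g; copper sulfate pentahydrate 2.56 mg; EDTA disodium dihydrate 43.91 mg; manganese sulfate monohydrate 9.53 mg; peptone 8.27 g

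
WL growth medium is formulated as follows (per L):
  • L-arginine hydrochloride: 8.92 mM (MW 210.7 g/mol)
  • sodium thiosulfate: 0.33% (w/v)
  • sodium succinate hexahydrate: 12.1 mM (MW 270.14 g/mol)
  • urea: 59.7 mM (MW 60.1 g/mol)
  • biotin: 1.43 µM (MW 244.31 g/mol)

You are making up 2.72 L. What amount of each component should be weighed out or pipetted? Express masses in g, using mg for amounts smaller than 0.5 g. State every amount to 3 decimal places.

L-arginine hydrochloride 5.112 g; sodium thiosulfate 8.976 g; sodium succinate hexahydrate 8.891 g; urea 9.759 g; biotin 0.950 mg

Scale factor relative to 1 L: 2.72.
L-arginine hydrochloride: 8.92 mmol/L × 210.7 g/mol × 2.72 L ÷ 1000 = 5.112 g
sodium thiosulfate: 0.33% w/v = 3.3 g/L → 3.3 × 2.72 L = 8.976 g
sodium succinate hexahydrate: 12.1 mmol/L × 270.14 g/mol × 2.72 L ÷ 1000 = 8.891 g
urea: 59.7 mmol/L × 60.1 g/mol × 2.72 L ÷ 1000 = 9.759 g
biotin: 1.43 µmol/L × 244.31 g/mol × 2.72 L ÷ 1000 = 0.950 mg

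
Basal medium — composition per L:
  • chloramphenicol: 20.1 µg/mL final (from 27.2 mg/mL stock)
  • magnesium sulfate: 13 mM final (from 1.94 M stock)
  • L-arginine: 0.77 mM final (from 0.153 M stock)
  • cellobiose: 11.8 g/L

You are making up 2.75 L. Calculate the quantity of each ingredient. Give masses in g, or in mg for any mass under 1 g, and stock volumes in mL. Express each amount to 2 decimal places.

chloramphenicol 2.03 mL; magnesium sulfate 18.43 mL; L-arginine 13.84 mL; cellobiose 32.45 g

Scale factor relative to 1 L: 2.75.
chloramphenicol: dilute stock: 20.1 µg/mL × 2750 mL ÷ 27200 µg/mL = 2.03 mL
magnesium sulfate: C1V1 = C2V2 → 13 mM × 2750 mL ÷ 1940 mM = 18.43 mL
L-arginine: V = C2·V2/C1 = 0.77 mM × 2750 mL ÷ 153 mM = 13.84 mL
cellobiose: 11.8 g/L × 2.75 L = 32.45 g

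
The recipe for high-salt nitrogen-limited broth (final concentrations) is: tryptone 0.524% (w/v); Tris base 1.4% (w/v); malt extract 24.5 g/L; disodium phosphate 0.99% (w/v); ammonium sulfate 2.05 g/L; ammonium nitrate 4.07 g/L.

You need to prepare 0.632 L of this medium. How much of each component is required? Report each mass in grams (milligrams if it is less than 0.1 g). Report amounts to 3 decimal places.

Working volume: 0.632 L.
tryptone: 0.524% w/v = 5.24 g/L → 5.24 × 0.632 L = 3.312 g
Tris base: 1.4 g per 100 mL × 632 mL ÷ 100 = 8.848 g
malt extract: 24.5 g/L × 0.632 L = 15.484 g
disodium phosphate: 0.99% w/v = 9.9 g/L → 9.9 × 0.632 L = 6.257 g
ammonium sulfate: 2.05 g/L × 0.632 L = 1.296 g
ammonium nitrate: 4.07 g/L × 0.632 L = 2.572 g

tryptone 3.312 g; Tris base 8.848 g; malt extract 15.484 g; disodium phosphate 6.257 g; ammonium sulfate 1.296 g; ammonium nitrate 2.572 g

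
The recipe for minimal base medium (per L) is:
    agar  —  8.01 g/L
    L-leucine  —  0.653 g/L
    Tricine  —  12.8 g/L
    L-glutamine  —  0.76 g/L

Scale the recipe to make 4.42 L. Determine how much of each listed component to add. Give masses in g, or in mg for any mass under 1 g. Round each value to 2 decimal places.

agar 35.40 g; L-leucine 2.89 g; Tricine 56.58 g; L-glutamine 3.36 g

Scale factor relative to 1 L: 4.42.
agar: 8.01 g/L × 4.42 L = 35.40 g
L-leucine: 0.653 g/L × 4.42 L = 2.89 g
Tricine: 12.8 g/L × 4.42 L = 56.58 g
L-glutamine: 0.76 g/L × 4.42 L = 3.36 g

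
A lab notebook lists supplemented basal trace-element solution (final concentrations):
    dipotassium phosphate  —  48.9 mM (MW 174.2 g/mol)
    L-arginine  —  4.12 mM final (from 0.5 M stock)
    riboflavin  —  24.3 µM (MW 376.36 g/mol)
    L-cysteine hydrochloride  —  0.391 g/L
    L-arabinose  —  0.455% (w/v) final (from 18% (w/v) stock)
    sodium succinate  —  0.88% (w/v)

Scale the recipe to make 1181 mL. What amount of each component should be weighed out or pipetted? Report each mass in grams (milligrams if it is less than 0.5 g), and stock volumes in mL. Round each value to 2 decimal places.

dipotassium phosphate 10.06 g; L-arginine 9.73 mL; riboflavin 10.80 mg; L-cysteine hydrochloride 461.77 mg; L-arabinose 29.85 mL; sodium succinate 10.39 g

Target volume = 1181 mL = 1.181 L.
dipotassium phosphate: 48.9 mmol/L × 174.2 g/mol × 1.181 L ÷ 1000 = 10.06 g
L-arginine: C1V1 = C2V2 → 4.12 mM × 1181 mL ÷ 500 mM = 9.73 mL
riboflavin: 24.3 µmol/L × 376.36 g/mol × 1.181 L ÷ 1000 = 10.80 mg
L-cysteine hydrochloride: 0.391 g/L × 1.181 L = 0.461771 g = 461.77 mg
L-arabinose: V = C2·V2/C1 = 0.455% ÷ 18% × 1181 mL = 29.85 mL
sodium succinate: 0.88% w/v = 8.8 g/L → 8.8 × 1.181 L = 10.39 g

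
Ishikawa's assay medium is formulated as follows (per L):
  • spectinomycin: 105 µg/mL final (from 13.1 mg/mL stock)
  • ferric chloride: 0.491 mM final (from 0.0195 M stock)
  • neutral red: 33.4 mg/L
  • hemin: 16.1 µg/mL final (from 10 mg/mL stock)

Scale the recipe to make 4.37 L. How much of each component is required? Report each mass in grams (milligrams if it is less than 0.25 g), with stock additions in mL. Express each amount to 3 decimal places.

spectinomycin 35.027 mL; ferric chloride 110.034 mL; neutral red 145.958 mg; hemin 7.036 mL

Scale factor relative to 1 L: 4.37.
spectinomycin: V = C2·V2/C1 = 105 µg/mL × 4370 mL ÷ 13100 µg/mL = 35.027 mL
ferric chloride: V = C2·V2/C1 = 0.491 mM × 4370 mL ÷ 19.5 mM = 110.034 mL
neutral red: 33.4 mg/L × 4.37 L = 145.958 mg
hemin: V = C2·V2/C1 = 16.1 µg/mL × 4370 mL ÷ 10000 µg/mL = 7.036 mL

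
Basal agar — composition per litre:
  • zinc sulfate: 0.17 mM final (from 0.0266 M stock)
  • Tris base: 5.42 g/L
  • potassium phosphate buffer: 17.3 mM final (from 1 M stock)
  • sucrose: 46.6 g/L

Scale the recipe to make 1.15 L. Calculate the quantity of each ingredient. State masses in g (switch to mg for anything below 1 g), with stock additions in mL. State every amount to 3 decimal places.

zinc sulfate 7.350 mL; Tris base 6.233 g; potassium phosphate buffer 19.895 mL; sucrose 53.590 g

Scale factor relative to 1 L: 1.15.
zinc sulfate: dilute stock: 0.17 mM × 1150 mL ÷ 26.6 mM = 7.350 mL
Tris base: 5.42 g/L × 1.15 L = 6.233 g
potassium phosphate buffer: C1V1 = C2V2 → 17.3 mM × 1150 mL ÷ 1000 mM = 19.895 mL
sucrose: 46.6 g/L × 1.15 L = 53.590 g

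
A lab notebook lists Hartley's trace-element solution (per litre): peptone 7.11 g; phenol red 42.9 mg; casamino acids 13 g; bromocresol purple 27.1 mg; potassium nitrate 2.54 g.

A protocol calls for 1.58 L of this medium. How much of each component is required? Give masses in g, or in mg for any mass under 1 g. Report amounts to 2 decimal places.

Ratio of target to recipe volume: 1580 / 1000 = 1.58.
peptone: 7.11 g × (1580 mL / 1000 mL) = 11.23 g
phenol red: 42.9 mg × (1580 mL / 1000 mL) = 67.78 mg
casamino acids: 13 g × (1580 mL / 1000 mL) = 20.54 g
bromocresol purple: 27.1 mg × (1580 mL / 1000 mL) = 42.82 mg
potassium nitrate: 2.54 g × (1580 mL / 1000 mL) = 4.01 g

peptone 11.23 g; phenol red 67.78 mg; casamino acids 20.54 g; bromocresol purple 42.82 mg; potassium nitrate 4.01 g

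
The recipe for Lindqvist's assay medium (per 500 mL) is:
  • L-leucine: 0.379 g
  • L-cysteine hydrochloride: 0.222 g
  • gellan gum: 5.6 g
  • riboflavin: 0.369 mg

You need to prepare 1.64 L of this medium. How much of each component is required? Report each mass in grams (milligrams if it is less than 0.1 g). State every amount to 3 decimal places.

Scale factor = 1640 mL / 500 mL = 3.28.
L-leucine: 0.379 g × (1640 mL / 500 mL) = 1.243 g
L-cysteine hydrochloride: 0.222 g × (1640 mL / 500 mL) = 0.728 g
gellan gum: 5.6 g × (1640 mL / 500 mL) = 18.368 g
riboflavin: 0.369 mg × (1640 mL / 500 mL) = 1.210 mg

L-leucine 1.243 g; L-cysteine hydrochloride 0.728 g; gellan gum 18.368 g; riboflavin 1.210 mg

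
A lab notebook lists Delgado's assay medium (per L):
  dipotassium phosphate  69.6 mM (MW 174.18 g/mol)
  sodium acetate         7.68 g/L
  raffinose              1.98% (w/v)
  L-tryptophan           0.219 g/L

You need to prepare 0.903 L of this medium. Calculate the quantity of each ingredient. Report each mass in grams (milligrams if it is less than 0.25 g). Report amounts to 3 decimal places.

dipotassium phosphate 10.947 g; sodium acetate 6.935 g; raffinose 17.879 g; L-tryptophan 197.757 mg

Working volume: 0.903 L.
dipotassium phosphate: 69.6 mmol/L × 174.18 g/mol × 0.903 L ÷ 1000 = 10.947 g
sodium acetate: 7.68 g/L × 0.903 L = 6.935 g
raffinose: 1.98 g per 100 mL × 903 mL ÷ 100 = 17.879 g
L-tryptophan: 0.219 g/L × 0.903 L = 0.197757 g = 197.757 mg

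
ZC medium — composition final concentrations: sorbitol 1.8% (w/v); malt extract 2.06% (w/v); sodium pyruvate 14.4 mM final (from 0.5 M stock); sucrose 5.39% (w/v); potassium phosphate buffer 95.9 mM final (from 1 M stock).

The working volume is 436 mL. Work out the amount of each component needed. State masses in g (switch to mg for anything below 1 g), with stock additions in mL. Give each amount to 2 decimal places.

Scale factor relative to 1 L: 0.436.
sorbitol: 1.8 g per 100 mL × 436 mL ÷ 100 = 7.85 g
malt extract: 2.06% w/v = 20.6 g/L → 20.6 × 0.436 L = 8.98 g
sodium pyruvate: C1V1 = C2V2 → 14.4 mM × 436 mL ÷ 500 mM = 12.56 mL
sucrose: 5.39 g per 100 mL × 436 mL ÷ 100 = 23.50 g
potassium phosphate buffer: C1V1 = C2V2 → 95.9 mM × 436 mL ÷ 1000 mM = 41.81 mL

sorbitol 7.85 g; malt extract 8.98 g; sodium pyruvate 12.56 mL; sucrose 23.50 g; potassium phosphate buffer 41.81 mL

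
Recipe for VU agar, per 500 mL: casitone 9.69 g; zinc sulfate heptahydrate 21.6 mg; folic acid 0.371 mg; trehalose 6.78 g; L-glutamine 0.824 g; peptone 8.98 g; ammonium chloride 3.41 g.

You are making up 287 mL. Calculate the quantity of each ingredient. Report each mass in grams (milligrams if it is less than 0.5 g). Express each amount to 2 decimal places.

casitone 5.56 g; zinc sulfate heptahydrate 12.40 mg; folic acid 0.21 mg; trehalose 3.89 g; L-glutamine 472.98 mg; peptone 5.15 g; ammonium chloride 1.96 g

Ratio of target to recipe volume: 287 / 500 = 0.574.
casitone: 9.69 g × (287 mL / 500 mL) = 5.56 g
zinc sulfate heptahydrate: 21.6 mg × (287 mL / 500 mL) = 12.40 mg
folic acid: 0.371 mg × (287 mL / 500 mL) = 0.21 mg
trehalose: 6.78 g × (287 mL / 500 mL) = 3.89 g
L-glutamine: 0.824 g × (287 mL / 500 mL) = 0.472976 g = 472.98 mg
peptone: 8.98 g × (287 mL / 500 mL) = 5.15 g
ammonium chloride: 3.41 g × (287 mL / 500 mL) = 1.96 g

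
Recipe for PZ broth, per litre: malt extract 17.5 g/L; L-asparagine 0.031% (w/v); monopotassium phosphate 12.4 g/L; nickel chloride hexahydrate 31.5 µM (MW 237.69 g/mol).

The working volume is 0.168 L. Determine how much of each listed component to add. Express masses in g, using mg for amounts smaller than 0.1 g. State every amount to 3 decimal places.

Working volume: 0.168 L.
malt extract: 17.5 g/L × 0.168 L = 2.940 g
L-asparagine: 0.031 g per 100 mL × 168 mL ÷ 100 = 0.05208 g = 52.080 mg
monopotassium phosphate: 12.4 g/L × 0.168 L = 2.083 g
nickel chloride hexahydrate: 31.5 µmol/L × 237.69 g/mol × 0.168 L ÷ 1000 = 1.258 mg

malt extract 2.940 g; L-asparagine 52.080 mg; monopotassium phosphate 2.083 g; nickel chloride hexahydrate 1.258 mg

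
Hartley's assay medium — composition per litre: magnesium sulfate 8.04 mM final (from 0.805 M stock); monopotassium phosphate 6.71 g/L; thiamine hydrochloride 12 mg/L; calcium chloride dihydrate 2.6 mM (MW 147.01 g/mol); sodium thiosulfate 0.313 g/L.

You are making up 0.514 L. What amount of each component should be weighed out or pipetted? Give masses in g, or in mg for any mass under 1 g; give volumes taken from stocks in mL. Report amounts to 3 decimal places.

Scale factor relative to 1 L: 0.514.
magnesium sulfate: C1V1 = C2V2 → 8.04 mM × 514 mL ÷ 805 mM = 5.134 mL
monopotassium phosphate: 6.71 g/L × 0.514 L = 3.449 g
thiamine hydrochloride: 12 mg/L × 0.514 L = 6.168 mg
calcium chloride dihydrate: 2.6 mmol/L × 147.01 mg/mmol × 0.514 L = 196.464 mg
sodium thiosulfate: 0.313 g/L × 0.514 L = 0.160882 g = 160.882 mg

magnesium sulfate 5.134 mL; monopotassium phosphate 3.449 g; thiamine hydrochloride 6.168 mg; calcium chloride dihydrate 196.464 mg; sodium thiosulfate 160.882 mg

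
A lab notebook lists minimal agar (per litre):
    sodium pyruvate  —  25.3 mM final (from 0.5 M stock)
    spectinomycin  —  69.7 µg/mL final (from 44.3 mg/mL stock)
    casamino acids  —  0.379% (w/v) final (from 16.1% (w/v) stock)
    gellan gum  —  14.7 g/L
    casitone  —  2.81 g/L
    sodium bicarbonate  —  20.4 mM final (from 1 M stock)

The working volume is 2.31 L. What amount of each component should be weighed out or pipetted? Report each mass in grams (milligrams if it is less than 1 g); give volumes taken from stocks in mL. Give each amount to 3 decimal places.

Working volume: 2.31 L.
sodium pyruvate: V = C2·V2/C1 = 25.3 mM × 2310 mL ÷ 500 mM = 116.886 mL
spectinomycin: dilute stock: 69.7 µg/mL × 2310 mL ÷ 44300 µg/mL = 3.634 mL
casamino acids: V = C2·V2/C1 = 0.379% ÷ 16.1% × 2310 mL = 54.378 mL
gellan gum: 14.7 g/L × 2.31 L = 33.957 g
casitone: 2.81 g/L × 2.31 L = 6.491 g
sodium bicarbonate: V = C2·V2/C1 = 20.4 mM × 2310 mL ÷ 1000 mM = 47.124 mL

sodium pyruvate 116.886 mL; spectinomycin 3.634 mL; casamino acids 54.378 mL; gellan gum 33.957 g; casitone 6.491 g; sodium bicarbonate 47.124 mL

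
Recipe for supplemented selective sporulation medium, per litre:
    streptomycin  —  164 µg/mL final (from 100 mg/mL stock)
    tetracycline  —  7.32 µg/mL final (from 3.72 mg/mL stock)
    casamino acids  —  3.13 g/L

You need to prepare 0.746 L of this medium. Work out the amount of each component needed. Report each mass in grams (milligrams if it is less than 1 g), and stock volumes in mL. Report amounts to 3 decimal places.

streptomycin 1.223 mL; tetracycline 1.468 mL; casamino acids 2.335 g

Working volume: 0.746 L.
streptomycin: dilute stock: 164 µg/mL × 746 mL ÷ 100000 µg/mL = 1.223 mL
tetracycline: C1V1 = C2V2 → 7.32 µg/mL × 746 mL ÷ 3720 µg/mL = 1.468 mL
casamino acids: 3.13 g/L × 0.746 L = 2.335 g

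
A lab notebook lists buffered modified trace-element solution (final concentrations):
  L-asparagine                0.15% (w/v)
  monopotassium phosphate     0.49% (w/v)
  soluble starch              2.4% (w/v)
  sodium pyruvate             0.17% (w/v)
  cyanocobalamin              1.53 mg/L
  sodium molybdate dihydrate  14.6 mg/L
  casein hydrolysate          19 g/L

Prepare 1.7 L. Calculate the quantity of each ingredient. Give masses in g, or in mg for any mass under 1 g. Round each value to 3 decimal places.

L-asparagine 2.550 g; monopotassium phosphate 8.330 g; soluble starch 40.800 g; sodium pyruvate 2.890 g; cyanocobalamin 2.601 mg; sodium molybdate dihydrate 24.820 mg; casein hydrolysate 32.300 g

Scale factor relative to 1 L: 1.7.
L-asparagine: 0.15% w/v = 1.5 g/L → 1.5 × 1.7 L = 2.550 g
monopotassium phosphate: 0.49% w/v = 4.9 g/L → 4.9 × 1.7 L = 8.330 g
soluble starch: 2.4% w/v = 24 g/L → 24 × 1.7 L = 40.800 g
sodium pyruvate: 0.17% w/v = 1.7 g/L → 1.7 × 1.7 L = 2.890 g
cyanocobalamin: 1.53 mg/L × 1.7 L = 2.601 mg
sodium molybdate dihydrate: 14.6 mg/L × 1.7 L = 24.820 mg
casein hydrolysate: 19 g/L × 1.7 L = 32.300 g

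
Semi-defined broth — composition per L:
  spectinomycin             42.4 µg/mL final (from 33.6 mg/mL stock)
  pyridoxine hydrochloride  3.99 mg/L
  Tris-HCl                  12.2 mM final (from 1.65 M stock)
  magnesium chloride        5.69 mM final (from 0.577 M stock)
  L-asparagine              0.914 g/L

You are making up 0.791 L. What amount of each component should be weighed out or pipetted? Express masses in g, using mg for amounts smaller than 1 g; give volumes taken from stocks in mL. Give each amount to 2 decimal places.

Working volume: 0.791 L.
spectinomycin: V = C2·V2/C1 = 42.4 µg/mL × 791 mL ÷ 33600 µg/mL = 1.00 mL
pyridoxine hydrochloride: 3.99 mg/L × 0.791 L = 3.16 mg
Tris-HCl: V = C2·V2/C1 = 12.2 mM × 791 mL ÷ 1650 mM = 5.85 mL
magnesium chloride: C1V1 = C2V2 → 5.69 mM × 791 mL ÷ 577 mM = 7.80 mL
L-asparagine: 0.914 g/L × 0.791 L = 0.722974 g = 722.97 mg

spectinomycin 1.00 mL; pyridoxine hydrochloride 3.16 mg; Tris-HCl 5.85 mL; magnesium chloride 7.80 mL; L-asparagine 722.97 mg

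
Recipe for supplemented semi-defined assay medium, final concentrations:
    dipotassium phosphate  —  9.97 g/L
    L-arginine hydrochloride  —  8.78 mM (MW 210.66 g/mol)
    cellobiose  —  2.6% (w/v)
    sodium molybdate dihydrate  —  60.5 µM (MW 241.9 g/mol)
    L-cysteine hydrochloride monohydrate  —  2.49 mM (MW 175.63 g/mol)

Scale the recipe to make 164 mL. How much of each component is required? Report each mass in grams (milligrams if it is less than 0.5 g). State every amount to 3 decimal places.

Target volume = 164 mL = 0.164 L.
dipotassium phosphate: 9.97 g/L × 0.164 L = 1.635 g
L-arginine hydrochloride: 8.78 mmol/L × 210.66 mg/mmol × 0.164 L = 303.334 mg
cellobiose: 2.6 g per 100 mL × 164 mL ÷ 100 = 4.264 g
sodium molybdate dihydrate: 60.5 µmol/L × 241.9 g/mol × 0.164 L ÷ 1000 = 2.400 mg
L-cysteine hydrochloride monohydrate: 2.49 mmol/L × 175.63 mg/mmol × 0.164 L = 71.720 mg

dipotassium phosphate 1.635 g; L-arginine hydrochloride 303.334 mg; cellobiose 4.264 g; sodium molybdate dihydrate 2.400 mg; L-cysteine hydrochloride monohydrate 71.720 mg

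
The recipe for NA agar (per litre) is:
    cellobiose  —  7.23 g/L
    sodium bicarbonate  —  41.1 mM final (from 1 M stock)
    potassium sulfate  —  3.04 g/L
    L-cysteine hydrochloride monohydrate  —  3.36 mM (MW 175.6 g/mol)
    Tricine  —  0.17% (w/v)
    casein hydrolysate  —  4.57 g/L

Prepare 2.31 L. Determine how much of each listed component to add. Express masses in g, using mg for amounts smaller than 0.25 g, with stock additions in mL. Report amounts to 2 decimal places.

cellobiose 16.70 g; sodium bicarbonate 94.94 mL; potassium sulfate 7.02 g; L-cysteine hydrochloride monohydrate 1.36 g; Tricine 3.93 g; casein hydrolysate 10.56 g

Working volume: 2.31 L.
cellobiose: 7.23 g/L × 2.31 L = 16.70 g
sodium bicarbonate: C1V1 = C2V2 → 41.1 mM × 2310 mL ÷ 1000 mM = 94.94 mL
potassium sulfate: 3.04 g/L × 2.31 L = 7.02 g
L-cysteine hydrochloride monohydrate: 3.36 mmol/L × 175.6 g/mol × 2.31 L ÷ 1000 = 1.36 g
Tricine: 0.17 g per 100 mL × 2310 mL ÷ 100 = 3.93 g
casein hydrolysate: 4.57 g/L × 2.31 L = 10.56 g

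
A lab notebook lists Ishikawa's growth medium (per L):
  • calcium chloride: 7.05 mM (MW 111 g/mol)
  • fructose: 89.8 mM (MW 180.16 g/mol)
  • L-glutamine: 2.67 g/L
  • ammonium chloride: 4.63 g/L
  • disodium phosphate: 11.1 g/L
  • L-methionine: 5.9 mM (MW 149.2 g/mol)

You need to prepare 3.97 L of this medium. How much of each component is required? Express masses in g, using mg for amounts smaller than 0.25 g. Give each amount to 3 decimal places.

calcium chloride 3.107 g; fructose 64.228 g; L-glutamine 10.600 g; ammonium chloride 18.381 g; disodium phosphate 44.067 g; L-methionine 3.495 g

Scale factor relative to 1 L: 3.97.
calcium chloride: 7.05 mmol/L × 111 g/mol × 3.97 L ÷ 1000 = 3.107 g
fructose: 89.8 mmol/L × 180.16 g/mol × 3.97 L ÷ 1000 = 64.228 g
L-glutamine: 2.67 g/L × 3.97 L = 10.600 g
ammonium chloride: 4.63 g/L × 3.97 L = 18.381 g
disodium phosphate: 11.1 g/L × 3.97 L = 44.067 g
L-methionine: 5.9 mmol/L × 149.2 g/mol × 3.97 L ÷ 1000 = 3.495 g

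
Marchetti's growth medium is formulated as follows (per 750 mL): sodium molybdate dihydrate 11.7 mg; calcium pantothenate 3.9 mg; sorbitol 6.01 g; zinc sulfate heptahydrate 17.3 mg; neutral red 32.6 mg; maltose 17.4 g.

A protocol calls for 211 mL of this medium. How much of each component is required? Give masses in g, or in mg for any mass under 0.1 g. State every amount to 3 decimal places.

Scale factor = 211 mL / 750 mL = 0.281333.
sodium molybdate dihydrate: 11.7 mg × (211 mL / 750 mL) = 3.292 mg
calcium pantothenate: 3.9 mg × (211 mL / 750 mL) = 1.097 mg
sorbitol: 6.01 g × (211 mL / 750 mL) = 1.691 g
zinc sulfate heptahydrate: 17.3 mg × (211 mL / 750 mL) = 4.867 mg
neutral red: 32.6 mg × (211 mL / 750 mL) = 9.171 mg
maltose: 17.4 g × (211 mL / 750 mL) = 4.895 g

sodium molybdate dihydrate 3.292 mg; calcium pantothenate 1.097 mg; sorbitol 1.691 g; zinc sulfate heptahydrate 4.867 mg; neutral red 9.171 mg; maltose 4.895 g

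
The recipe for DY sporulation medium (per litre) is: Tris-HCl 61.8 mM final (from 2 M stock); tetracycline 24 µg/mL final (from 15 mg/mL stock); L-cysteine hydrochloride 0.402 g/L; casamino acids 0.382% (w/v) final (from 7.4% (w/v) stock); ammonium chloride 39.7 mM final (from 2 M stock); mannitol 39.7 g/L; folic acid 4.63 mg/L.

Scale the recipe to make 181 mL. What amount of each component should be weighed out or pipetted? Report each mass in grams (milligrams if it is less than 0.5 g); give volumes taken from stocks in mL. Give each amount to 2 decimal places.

Scale factor relative to 1 L: 0.181.
Tris-HCl: V = C2·V2/C1 = 61.8 mM × 181 mL ÷ 2000 mM = 5.59 mL
tetracycline: C1V1 = C2V2 → 24 µg/mL × 181 mL ÷ 15000 µg/mL = 0.29 mL
L-cysteine hydrochloride: 0.402 g/L × 0.181 L = 0.072762 g = 72.76 mg
casamino acids: V = C2·V2/C1 = 0.382% ÷ 7.4% × 181 mL = 9.34 mL
ammonium chloride: C1V1 = C2V2 → 39.7 mM × 181 mL ÷ 2000 mM = 3.59 mL
mannitol: 39.7 g/L × 0.181 L = 7.19 g
folic acid: 4.63 mg/L × 0.181 L = 0.84 mg

Tris-HCl 5.59 mL; tetracycline 0.29 mL; L-cysteine hydrochloride 72.76 mg; casamino acids 9.34 mL; ammonium chloride 3.59 mL; mannitol 7.19 g; folic acid 0.84 mg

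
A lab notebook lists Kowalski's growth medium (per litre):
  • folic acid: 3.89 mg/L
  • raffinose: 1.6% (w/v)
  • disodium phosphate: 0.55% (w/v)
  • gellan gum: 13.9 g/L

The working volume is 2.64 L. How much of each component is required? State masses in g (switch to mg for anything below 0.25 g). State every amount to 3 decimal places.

Working volume: 2.64 L.
folic acid: 3.89 mg/L × 2.64 L = 10.270 mg
raffinose: 1.6% w/v = 16 g/L → 16 × 2.64 L = 42.240 g
disodium phosphate: 0.55% w/v = 5.5 g/L → 5.5 × 2.64 L = 14.520 g
gellan gum: 13.9 g/L × 2.64 L = 36.696 g

folic acid 10.270 mg; raffinose 42.240 g; disodium phosphate 14.520 g; gellan gum 36.696 g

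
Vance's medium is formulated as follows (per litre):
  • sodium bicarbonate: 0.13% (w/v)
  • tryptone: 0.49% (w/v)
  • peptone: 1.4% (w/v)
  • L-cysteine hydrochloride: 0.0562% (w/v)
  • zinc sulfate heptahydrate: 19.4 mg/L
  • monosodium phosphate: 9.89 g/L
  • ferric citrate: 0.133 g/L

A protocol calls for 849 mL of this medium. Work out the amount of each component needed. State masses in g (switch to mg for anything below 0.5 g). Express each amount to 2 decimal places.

sodium bicarbonate 1.10 g; tryptone 4.16 g; peptone 11.89 g; L-cysteine hydrochloride 477.14 mg; zinc sulfate heptahydrate 16.47 mg; monosodium phosphate 8.40 g; ferric citrate 112.92 mg

Scale factor relative to 1 L: 0.849.
sodium bicarbonate: 0.13% w/v = 1.3 g/L → 1.3 × 0.849 L = 1.10 g
tryptone: 0.49% w/v = 4.9 g/L → 4.9 × 0.849 L = 4.16 g
peptone: 1.4% w/v = 14 g/L → 14 × 0.849 L = 11.89 g
L-cysteine hydrochloride: 0.0562 g per 100 mL × 849 mL ÷ 100 = 0.477138 g = 477.14 mg
zinc sulfate heptahydrate: 19.4 mg/L × 0.849 L = 16.47 mg
monosodium phosphate: 9.89 g/L × 0.849 L = 8.40 g
ferric citrate: 0.133 g/L × 0.849 L = 0.112917 g = 112.92 mg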